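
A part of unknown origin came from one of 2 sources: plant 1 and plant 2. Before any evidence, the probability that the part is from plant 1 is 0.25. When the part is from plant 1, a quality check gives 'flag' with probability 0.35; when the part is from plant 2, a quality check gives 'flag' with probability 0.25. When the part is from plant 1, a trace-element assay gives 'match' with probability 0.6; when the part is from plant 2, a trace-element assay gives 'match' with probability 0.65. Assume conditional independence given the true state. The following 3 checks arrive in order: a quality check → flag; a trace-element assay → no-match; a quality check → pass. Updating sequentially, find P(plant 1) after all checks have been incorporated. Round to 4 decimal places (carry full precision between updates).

0.3161

Apply Bayes' rule sequentially, carrying P(plant 1) forward.
After a quality check='flag': P(plant 1) = 0.35·0.2500 / (0.35·0.2500 + 0.25·0.7500) ≈ 0.3182
After a trace-element assay='no-match': P(plant 1) = 0.4·0.3182 / (0.4·0.3182 + 0.35·0.6818) ≈ 0.3478
After a quality check='pass': P(plant 1) = 0.65·0.3478 / (0.65·0.3478 + 0.75·0.6522) ≈ 0.3161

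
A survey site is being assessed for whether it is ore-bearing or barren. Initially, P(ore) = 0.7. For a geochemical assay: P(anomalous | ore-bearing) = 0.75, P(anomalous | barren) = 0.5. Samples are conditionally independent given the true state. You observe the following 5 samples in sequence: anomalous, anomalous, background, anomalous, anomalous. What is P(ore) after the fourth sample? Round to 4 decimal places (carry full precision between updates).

After 'anomalous': P(ore) = 0.75·0.7000 / (0.75·0.7000 + 0.5·0.3000) ≈ 0.7778
After 'anomalous': P(ore) = 0.75·0.7778 / (0.75·0.7778 + 0.5·0.2222) ≈ 0.8400
After 'background': P(ore) = 0.25·0.8400 / (0.25·0.8400 + 0.5·0.1600) ≈ 0.7241
After 'anomalous': P(ore) = 0.75·0.7241 / (0.75·0.7241 + 0.5·0.2759) ≈ 0.7975

0.7975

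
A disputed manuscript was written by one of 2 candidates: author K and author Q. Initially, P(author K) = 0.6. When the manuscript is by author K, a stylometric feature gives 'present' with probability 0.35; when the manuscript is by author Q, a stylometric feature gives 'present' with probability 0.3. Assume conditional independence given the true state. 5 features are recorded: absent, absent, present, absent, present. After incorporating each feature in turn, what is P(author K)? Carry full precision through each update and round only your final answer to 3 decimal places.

After 'absent': P(author K) = 0.65·0.6000 / (0.65·0.6000 + 0.7·0.4000) ≈ 0.5821
After 'absent': P(author K) = 0.65·0.5821 / (0.65·0.5821 + 0.7·0.4179) ≈ 0.5640
After 'present': P(author K) = 0.35·0.5640 / (0.35·0.5640 + 0.3·0.4360) ≈ 0.6014
After 'absent': P(author K) = 0.65·0.6014 / (0.65·0.6014 + 0.7·0.3986) ≈ 0.5835
After 'present': P(author K) = 0.35·0.5835 / (0.35·0.5835 + 0.3·0.4165) ≈ 0.6204

0.620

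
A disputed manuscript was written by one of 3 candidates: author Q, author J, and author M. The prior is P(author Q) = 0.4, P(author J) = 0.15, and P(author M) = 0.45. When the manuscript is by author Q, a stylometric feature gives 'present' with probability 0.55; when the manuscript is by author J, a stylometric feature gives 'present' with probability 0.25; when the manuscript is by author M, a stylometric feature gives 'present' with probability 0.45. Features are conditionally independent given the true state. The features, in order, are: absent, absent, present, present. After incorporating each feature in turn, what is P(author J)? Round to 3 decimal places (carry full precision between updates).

After 'absent': normaliser = 0.45·0.4000 + 0.75·0.1500 + 0.55·0.4500; P(author Q) ≈ 0.3333, P(author J) ≈ 0.2083, P(author M) ≈ 0.4583
After 'absent': normaliser = 0.45·0.3333 + 0.75·0.2083 + 0.55·0.4583; P(author Q) ≈ 0.2687, P(author J) ≈ 0.2799, P(author M) ≈ 0.4515
After 'present': normaliser = 0.55·0.2687 + 0.25·0.2799 + 0.45·0.4515; P(author Q) ≈ 0.3511, P(author J) ≈ 0.1662, P(author M) ≈ 0.4827
After 'present': normaliser = 0.55·0.3511 + 0.25·0.1662 + 0.45·0.4827; P(author Q) ≈ 0.4273, P(author J) ≈ 0.0920, P(author M) ≈ 0.4807

0.092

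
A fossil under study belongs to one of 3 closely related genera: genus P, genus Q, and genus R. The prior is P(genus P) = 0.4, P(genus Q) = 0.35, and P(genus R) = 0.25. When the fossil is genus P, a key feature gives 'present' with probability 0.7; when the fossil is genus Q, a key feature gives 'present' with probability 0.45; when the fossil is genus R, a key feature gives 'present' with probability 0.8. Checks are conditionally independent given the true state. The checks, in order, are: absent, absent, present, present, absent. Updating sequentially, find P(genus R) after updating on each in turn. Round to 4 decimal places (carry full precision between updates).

Each posterior becomes the prior for the next update.
After 'absent': normaliser = 0.3·0.4000 + 0.55·0.3500 + 0.2·0.2500; P(genus P) ≈ 0.3310, P(genus Q) ≈ 0.5310, P(genus R) ≈ 0.1379
After 'absent': normaliser = 0.3·0.3310 + 0.55·0.5310 + 0.2·0.1379; P(genus P) ≈ 0.2370, P(genus Q) ≈ 0.6971, P(genus R) ≈ 0.0658
After 'present': normaliser = 0.7·0.2370 + 0.45·0.6971 + 0.8·0.0658; P(genus P) ≈ 0.3117, P(genus Q) ≈ 0.5893, P(genus R) ≈ 0.0990
After 'present': normaliser = 0.7·0.3117 + 0.45·0.5893 + 0.8·0.0990; P(genus P) ≈ 0.3879, P(genus Q) ≈ 0.4714, P(genus R) ≈ 0.1407
After 'absent': normaliser = 0.3·0.3879 + 0.55·0.4714 + 0.2·0.1407; P(genus P) ≈ 0.2882, P(genus Q) ≈ 0.6421, P(genus R) ≈ 0.0697

0.0697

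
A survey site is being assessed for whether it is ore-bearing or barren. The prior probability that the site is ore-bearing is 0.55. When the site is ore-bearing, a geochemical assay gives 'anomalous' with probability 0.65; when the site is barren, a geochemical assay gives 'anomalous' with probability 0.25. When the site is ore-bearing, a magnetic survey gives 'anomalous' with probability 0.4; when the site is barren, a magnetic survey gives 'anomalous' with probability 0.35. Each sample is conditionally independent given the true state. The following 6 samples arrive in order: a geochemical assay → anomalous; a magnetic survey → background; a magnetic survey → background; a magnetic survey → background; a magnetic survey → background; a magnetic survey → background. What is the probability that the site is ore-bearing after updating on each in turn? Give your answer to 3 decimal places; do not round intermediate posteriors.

0.680

Each posterior becomes the prior for the next update.
After a geochemical assay='anomalous': P(ore) = 0.65·0.5500 / (0.65·0.5500 + 0.25·0.4500) ≈ 0.7606
After a magnetic survey='background': P(ore) = 0.6·0.7606 / (0.6·0.7606 + 0.65·0.2394) ≈ 0.7458
After a magnetic survey='background': P(ore) = 0.6·0.7458 / (0.6·0.7458 + 0.65·0.2542) ≈ 0.7303
After a magnetic survey='background': P(ore) = 0.6·0.7303 / (0.6·0.7303 + 0.65·0.2697) ≈ 0.7142
After a magnetic survey='background': P(ore) = 0.6·0.7142 / (0.6·0.7142 + 0.65·0.2858) ≈ 0.6976
After a magnetic survey='background': P(ore) = 0.6·0.6976 / (0.6·0.6976 + 0.65·0.3024) ≈ 0.6805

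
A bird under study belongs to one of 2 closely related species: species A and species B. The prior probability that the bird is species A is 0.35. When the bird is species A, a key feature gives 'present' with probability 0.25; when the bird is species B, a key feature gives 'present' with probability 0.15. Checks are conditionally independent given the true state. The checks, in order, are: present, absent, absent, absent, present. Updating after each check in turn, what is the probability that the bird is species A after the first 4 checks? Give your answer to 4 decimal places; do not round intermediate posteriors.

0.3814

After 'present': P(species A) = 0.25·0.3500 / (0.25·0.3500 + 0.15·0.6500) ≈ 0.4730
After 'absent': P(species A) = 0.75·0.4730 / (0.75·0.4730 + 0.85·0.5270) ≈ 0.4419
After 'absent': P(species A) = 0.75·0.4419 / (0.75·0.4419 + 0.85·0.5581) ≈ 0.4113
After 'absent': P(species A) = 0.75·0.4113 / (0.75·0.4113 + 0.85·0.5887) ≈ 0.3814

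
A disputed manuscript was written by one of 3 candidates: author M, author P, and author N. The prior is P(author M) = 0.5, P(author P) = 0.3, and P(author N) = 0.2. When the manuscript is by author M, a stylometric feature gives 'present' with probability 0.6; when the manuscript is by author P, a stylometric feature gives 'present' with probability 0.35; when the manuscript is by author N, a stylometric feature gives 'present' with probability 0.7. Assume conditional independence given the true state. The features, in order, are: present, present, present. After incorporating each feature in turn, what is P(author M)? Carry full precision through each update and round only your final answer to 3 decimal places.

0.570

After 'present': normaliser = 0.6·0.5000 + 0.35·0.3000 + 0.7·0.2000; P(author M) ≈ 0.5505, P(author P) ≈ 0.1927, P(author N) ≈ 0.2569
After 'present': normaliser = 0.6·0.5505 + 0.35·0.1927 + 0.7·0.2569; P(author M) ≈ 0.5719, P(author P) ≈ 0.1168, P(author N) ≈ 0.3114
After 'present': normaliser = 0.6·0.5719 + 0.35·0.1168 + 0.7·0.3114; P(author M) ≈ 0.5700, P(author P) ≈ 0.0679, P(author N) ≈ 0.3621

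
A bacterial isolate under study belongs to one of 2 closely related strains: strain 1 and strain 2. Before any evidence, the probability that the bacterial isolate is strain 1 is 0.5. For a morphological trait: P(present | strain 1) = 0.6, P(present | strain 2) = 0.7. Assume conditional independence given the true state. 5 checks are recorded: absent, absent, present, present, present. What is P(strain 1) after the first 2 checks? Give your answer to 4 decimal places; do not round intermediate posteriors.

0.6400

Each posterior becomes the prior for the next update.
After 'absent': P(strain 1) = 0.4·0.5000 / (0.4·0.5000 + 0.3·0.5000) ≈ 0.5714
After 'absent': P(strain 1) = 0.4·0.5714 / (0.4·0.5714 + 0.3·0.4286) ≈ 0.6400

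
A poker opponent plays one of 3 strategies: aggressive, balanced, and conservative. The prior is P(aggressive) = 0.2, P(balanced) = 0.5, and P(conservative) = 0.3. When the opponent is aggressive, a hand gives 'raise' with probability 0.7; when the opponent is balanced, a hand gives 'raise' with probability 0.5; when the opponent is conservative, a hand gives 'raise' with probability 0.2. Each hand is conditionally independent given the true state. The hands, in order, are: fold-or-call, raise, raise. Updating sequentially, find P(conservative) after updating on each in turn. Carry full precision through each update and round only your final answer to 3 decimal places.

0.095

Each posterior becomes the prior for the next update.
After 'fold-or-call': normaliser = 0.3·0.2000 + 0.5·0.5000 + 0.8·0.3000; P(aggressive) ≈ 0.1091, P(balanced) ≈ 0.4545, P(conservative) ≈ 0.4364
After 'raise': normaliser = 0.7·0.1091 + 0.5·0.4545 + 0.2·0.4364; P(aggressive) ≈ 0.1953, P(balanced) ≈ 0.5814, P(conservative) ≈ 0.2233
After 'raise': normaliser = 0.7·0.1953 + 0.5·0.5814 + 0.2·0.2233; P(aggressive) ≈ 0.2897, P(balanced) ≈ 0.6158, P(conservative) ≈ 0.0946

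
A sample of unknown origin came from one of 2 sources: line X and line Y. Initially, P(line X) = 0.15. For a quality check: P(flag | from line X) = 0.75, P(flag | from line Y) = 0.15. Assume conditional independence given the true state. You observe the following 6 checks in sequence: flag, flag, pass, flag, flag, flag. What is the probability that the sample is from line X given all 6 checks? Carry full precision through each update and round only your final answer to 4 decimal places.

0.9939

Each posterior becomes the prior for the next update.
After 'flag': P(line X) = 0.75·0.1500 / (0.75·0.1500 + 0.15·0.8500) ≈ 0.4688
After 'flag': P(line X) = 0.75·0.4688 / (0.75·0.4688 + 0.15·0.5312) ≈ 0.8152
After 'pass': P(line X) = 0.25·0.8152 / (0.25·0.8152 + 0.85·0.1848) ≈ 0.5648
After 'flag': P(line X) = 0.75·0.5648 / (0.75·0.5648 + 0.15·0.4352) ≈ 0.8665
After 'flag': P(line X) = 0.75·0.8665 / (0.75·0.8665 + 0.15·0.1335) ≈ 0.9701
After 'flag': P(line X) = 0.75·0.9701 / (0.75·0.9701 + 0.15·0.0299) ≈ 0.9939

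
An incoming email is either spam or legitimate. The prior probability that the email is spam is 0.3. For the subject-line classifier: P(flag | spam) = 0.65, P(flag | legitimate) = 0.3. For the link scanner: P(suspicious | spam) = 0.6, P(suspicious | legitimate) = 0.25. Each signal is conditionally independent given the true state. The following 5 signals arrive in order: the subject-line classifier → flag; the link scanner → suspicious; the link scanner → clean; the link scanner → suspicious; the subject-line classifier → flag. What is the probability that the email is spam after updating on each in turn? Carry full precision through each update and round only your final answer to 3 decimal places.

After the subject-line classifier='flag': P(spam) = 0.65·0.3000 / (0.65·0.3000 + 0.3·0.7000) ≈ 0.4815
After the link scanner='suspicious': P(spam) = 0.6·0.4815 / (0.6·0.4815 + 0.25·0.5185) ≈ 0.6903
After the link scanner='clean': P(spam) = 0.4·0.6903 / (0.4·0.6903 + 0.75·0.3097) ≈ 0.5431
After the link scanner='suspicious': P(spam) = 0.6·0.5431 / (0.6·0.5431 + 0.25·0.4569) ≈ 0.7404
After the subject-line classifier='flag': P(spam) = 0.65·0.7404 / (0.65·0.7404 + 0.3·0.2596) ≈ 0.8607

0.861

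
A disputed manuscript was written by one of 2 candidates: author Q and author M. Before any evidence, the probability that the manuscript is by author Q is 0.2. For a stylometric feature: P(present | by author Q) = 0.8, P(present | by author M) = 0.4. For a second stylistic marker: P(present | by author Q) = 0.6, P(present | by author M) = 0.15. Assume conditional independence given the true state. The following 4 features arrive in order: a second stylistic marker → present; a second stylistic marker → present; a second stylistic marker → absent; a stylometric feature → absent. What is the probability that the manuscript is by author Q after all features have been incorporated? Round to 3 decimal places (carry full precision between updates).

0.386

After a second stylistic marker='present': P(author Q) = 0.6·0.2000 / (0.6·0.2000 + 0.15·0.8000) ≈ 0.5000
After a second stylistic marker='present': P(author Q) = 0.6·0.5000 / (0.6·0.5000 + 0.15·0.5000) ≈ 0.8000
After a second stylistic marker='absent': P(author Q) = 0.4·0.8000 / (0.4·0.8000 + 0.85·0.2000) ≈ 0.6531
After a stylometric feature='absent': P(author Q) = 0.2·0.6531 / (0.2·0.6531 + 0.6·0.3469) ≈ 0.3855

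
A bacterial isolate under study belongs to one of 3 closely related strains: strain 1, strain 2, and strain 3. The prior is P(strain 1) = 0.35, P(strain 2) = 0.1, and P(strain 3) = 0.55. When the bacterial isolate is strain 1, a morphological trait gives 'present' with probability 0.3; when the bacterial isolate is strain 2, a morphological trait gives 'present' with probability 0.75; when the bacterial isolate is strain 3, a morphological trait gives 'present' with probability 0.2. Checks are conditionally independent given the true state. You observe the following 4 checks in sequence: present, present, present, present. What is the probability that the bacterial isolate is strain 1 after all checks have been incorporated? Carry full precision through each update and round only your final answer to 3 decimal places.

After 'present': normaliser = 0.3·0.3500 + 0.75·0.1000 + 0.2·0.5500; P(strain 1) ≈ 0.3621, P(strain 2) ≈ 0.2586, P(strain 3) ≈ 0.3793
After 'present': normaliser = 0.3·0.3621 + 0.75·0.2586 + 0.2·0.3793; P(strain 1) ≈ 0.2870, P(strain 2) ≈ 0.5125, P(strain 3) ≈ 0.2005
After 'present': normaliser = 0.3·0.2870 + 0.75·0.5125 + 0.2·0.2005; P(strain 1) ≈ 0.1686, P(strain 2) ≈ 0.7528, P(strain 3) ≈ 0.0785
After 'present': normaliser = 0.3·0.1686 + 0.75·0.7528 + 0.2·0.0785; P(strain 1) ≈ 0.0802, P(strain 2) ≈ 0.8949, P(strain 3) ≈ 0.0249

0.080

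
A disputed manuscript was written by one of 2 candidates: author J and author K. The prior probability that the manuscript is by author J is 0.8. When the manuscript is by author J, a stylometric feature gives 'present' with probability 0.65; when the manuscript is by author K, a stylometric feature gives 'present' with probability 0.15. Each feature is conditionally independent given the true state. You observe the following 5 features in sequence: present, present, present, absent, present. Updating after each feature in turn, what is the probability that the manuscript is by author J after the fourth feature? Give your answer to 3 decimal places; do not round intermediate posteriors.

0.993

After 'present': P(author J) = 0.65·0.8000 / (0.65·0.8000 + 0.15·0.2000) ≈ 0.9455
After 'present': P(author J) = 0.65·0.9455 / (0.65·0.9455 + 0.15·0.0545) ≈ 0.9869
After 'present': P(author J) = 0.65·0.9869 / (0.65·0.9869 + 0.15·0.0131) ≈ 0.9969
After 'absent': P(author J) = 0.35·0.9969 / (0.35·0.9969 + 0.85·0.0031) ≈ 0.9926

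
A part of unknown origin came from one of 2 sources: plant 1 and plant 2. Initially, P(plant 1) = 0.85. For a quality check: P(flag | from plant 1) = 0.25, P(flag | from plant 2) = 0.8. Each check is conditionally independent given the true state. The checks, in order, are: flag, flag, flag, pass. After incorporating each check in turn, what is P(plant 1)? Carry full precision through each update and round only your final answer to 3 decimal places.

After 'flag': P(plant 1) = 0.25·0.8500 / (0.25·0.8500 + 0.8·0.1500) ≈ 0.6391
After 'flag': P(plant 1) = 0.25·0.6391 / (0.25·0.6391 + 0.8·0.3609) ≈ 0.3562
After 'flag': P(plant 1) = 0.25·0.3562 / (0.25·0.3562 + 0.8·0.6438) ≈ 0.1474
After 'pass': P(plant 1) = 0.75·0.1474 / (0.75·0.1474 + 0.2·0.8526) ≈ 0.3934

0.393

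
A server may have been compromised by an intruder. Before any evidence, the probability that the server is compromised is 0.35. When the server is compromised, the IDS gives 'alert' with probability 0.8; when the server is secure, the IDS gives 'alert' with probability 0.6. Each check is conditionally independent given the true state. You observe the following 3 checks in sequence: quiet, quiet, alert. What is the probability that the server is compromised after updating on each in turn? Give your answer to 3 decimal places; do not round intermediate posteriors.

0.152

After 'quiet': P(compromised) = 0.2·0.3500 / (0.2·0.3500 + 0.4·0.6500) ≈ 0.2121
After 'quiet': P(compromised) = 0.2·0.2121 / (0.2·0.2121 + 0.4·0.7879) ≈ 0.1186
After 'alert': P(compromised) = 0.8·0.1186 / (0.8·0.1186 + 0.6·0.8814) ≈ 0.1522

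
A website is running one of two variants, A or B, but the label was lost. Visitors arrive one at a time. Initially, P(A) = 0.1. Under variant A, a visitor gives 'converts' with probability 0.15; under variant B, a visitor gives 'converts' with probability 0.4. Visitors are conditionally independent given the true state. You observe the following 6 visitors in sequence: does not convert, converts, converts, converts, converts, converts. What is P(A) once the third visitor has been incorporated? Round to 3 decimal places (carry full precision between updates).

0.022

After 'does not convert': P(A) = 0.85·0.1000 / (0.85·0.1000 + 0.6·0.9000) ≈ 0.1360
After 'converts': P(A) = 0.15·0.1360 / (0.15·0.1360 + 0.4·0.8640) ≈ 0.0557
After 'converts': P(A) = 0.15·0.0557 / (0.15·0.0557 + 0.4·0.9443) ≈ 0.0217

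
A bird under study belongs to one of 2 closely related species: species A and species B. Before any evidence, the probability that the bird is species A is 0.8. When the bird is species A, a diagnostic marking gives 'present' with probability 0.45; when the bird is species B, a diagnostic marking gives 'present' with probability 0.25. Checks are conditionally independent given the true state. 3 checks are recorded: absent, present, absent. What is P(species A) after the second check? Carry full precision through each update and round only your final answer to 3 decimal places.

0.841

Apply Bayes' rule sequentially, carrying P(species A) forward.
After 'absent': P(species A) = 0.55·0.8000 / (0.55·0.8000 + 0.75·0.2000) ≈ 0.7458
After 'present': P(species A) = 0.45·0.7458 / (0.45·0.7458 + 0.25·0.2542) ≈ 0.8408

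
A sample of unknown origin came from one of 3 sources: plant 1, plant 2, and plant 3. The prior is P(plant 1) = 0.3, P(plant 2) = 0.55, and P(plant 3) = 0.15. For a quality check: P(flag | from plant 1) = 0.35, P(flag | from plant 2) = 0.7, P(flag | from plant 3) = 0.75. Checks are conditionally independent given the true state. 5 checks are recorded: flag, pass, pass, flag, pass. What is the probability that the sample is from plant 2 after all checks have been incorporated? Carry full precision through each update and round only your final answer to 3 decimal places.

After 'flag': normaliser = 0.35·0.3000 + 0.7·0.5500 + 0.75·0.1500; P(plant 1) ≈ 0.1743, P(plant 2) ≈ 0.6390, P(plant 3) ≈ 0.1867
After 'pass': normaliser = 0.65·0.1743 + 0.3·0.6390 + 0.25·0.1867; P(plant 1) ≈ 0.3221, P(plant 2) ≈ 0.5451, P(plant 3) ≈ 0.1327
After 'pass': normaliser = 0.65·0.3221 + 0.3·0.5451 + 0.25·0.1327; P(plant 1) ≈ 0.5156, P(plant 2) ≈ 0.4027, P(plant 3) ≈ 0.0817
After 'flag': normaliser = 0.35·0.5156 + 0.7·0.4027 + 0.75·0.0817; P(plant 1) ≈ 0.3446, P(plant 2) ≈ 0.5383, P(plant 3) ≈ 0.1170
After 'pass': normaliser = 0.65·0.3446 + 0.3·0.5383 + 0.25·0.1170; P(plant 1) ≈ 0.5401, P(plant 2) ≈ 0.3894, P(plant 3) ≈ 0.0705

0.389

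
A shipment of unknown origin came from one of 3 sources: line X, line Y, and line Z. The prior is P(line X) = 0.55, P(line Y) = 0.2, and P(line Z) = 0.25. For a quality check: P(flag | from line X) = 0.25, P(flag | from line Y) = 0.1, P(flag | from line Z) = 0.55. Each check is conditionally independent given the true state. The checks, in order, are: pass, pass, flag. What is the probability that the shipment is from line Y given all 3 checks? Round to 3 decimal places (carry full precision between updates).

0.133

Each posterior becomes the prior for the next update.
After 'pass': normaliser = 0.75·0.5500 + 0.9·0.2000 + 0.45·0.2500; P(line X) ≈ 0.5851, P(line Y) ≈ 0.2553, P(line Z) ≈ 0.1596
After 'pass': normaliser = 0.75·0.5851 + 0.9·0.2553 + 0.45·0.1596; P(line X) ≈ 0.5927, P(line Y) ≈ 0.3103, P(line Z) ≈ 0.0970
After 'flag': normaliser = 0.25·0.5927 + 0.1·0.3103 + 0.55·0.0970; P(line X) ≈ 0.6372, P(line Y) ≈ 0.1335, P(line Z) ≈ 0.2294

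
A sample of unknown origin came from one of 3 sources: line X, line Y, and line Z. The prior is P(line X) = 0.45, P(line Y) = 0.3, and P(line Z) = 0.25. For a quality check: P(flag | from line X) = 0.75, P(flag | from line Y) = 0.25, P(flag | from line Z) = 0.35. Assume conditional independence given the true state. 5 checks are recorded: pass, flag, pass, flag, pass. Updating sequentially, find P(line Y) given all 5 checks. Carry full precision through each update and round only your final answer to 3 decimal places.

0.390

After 'pass': normaliser = 0.25·0.4500 + 0.75·0.3000 + 0.65·0.2500; P(line X) ≈ 0.2250, P(line Y) ≈ 0.4500, P(line Z) ≈ 0.3250
After 'flag': normaliser = 0.75·0.2250 + 0.25·0.4500 + 0.35·0.3250; P(line X) ≈ 0.4272, P(line Y) ≈ 0.2848, P(line Z) ≈ 0.2880
After 'pass': normaliser = 0.25·0.4272 + 0.75·0.2848 + 0.65·0.2880; P(line X) ≈ 0.2104, P(line Y) ≈ 0.4208, P(line Z) ≈ 0.3688
After 'flag': normaliser = 0.75·0.2104 + 0.25·0.4208 + 0.35·0.3688; P(line X) ≈ 0.4025, P(line Y) ≈ 0.2683, P(line Z) ≈ 0.3292
After 'pass': normaliser = 0.25·0.4025 + 0.75·0.2683 + 0.65·0.3292; P(line X) ≈ 0.1951, P(line Y) ≈ 0.3901, P(line Z) ≈ 0.4148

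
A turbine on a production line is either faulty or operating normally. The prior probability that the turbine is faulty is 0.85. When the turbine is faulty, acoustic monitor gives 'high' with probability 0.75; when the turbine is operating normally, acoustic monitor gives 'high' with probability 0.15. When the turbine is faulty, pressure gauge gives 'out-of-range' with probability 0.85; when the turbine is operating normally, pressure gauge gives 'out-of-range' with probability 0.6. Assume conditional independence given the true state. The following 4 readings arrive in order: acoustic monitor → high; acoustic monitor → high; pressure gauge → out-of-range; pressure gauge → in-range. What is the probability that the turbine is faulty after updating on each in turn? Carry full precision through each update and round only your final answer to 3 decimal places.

After acoustic monitor='high': P(faulty) = 0.75·0.8500 / (0.75·0.8500 + 0.15·0.1500) ≈ 0.9659
After acoustic monitor='high': P(faulty) = 0.75·0.9659 / (0.75·0.9659 + 0.15·0.0341) ≈ 0.9930
After pressure gauge='out-of-range': P(faulty) = 0.85·0.9930 / (0.85·0.9930 + 0.6·0.0070) ≈ 0.9950
After pressure gauge='in-range': P(faulty) = 0.15·0.9950 / (0.15·0.9950 + 0.4·0.0050) ≈ 0.9869

0.987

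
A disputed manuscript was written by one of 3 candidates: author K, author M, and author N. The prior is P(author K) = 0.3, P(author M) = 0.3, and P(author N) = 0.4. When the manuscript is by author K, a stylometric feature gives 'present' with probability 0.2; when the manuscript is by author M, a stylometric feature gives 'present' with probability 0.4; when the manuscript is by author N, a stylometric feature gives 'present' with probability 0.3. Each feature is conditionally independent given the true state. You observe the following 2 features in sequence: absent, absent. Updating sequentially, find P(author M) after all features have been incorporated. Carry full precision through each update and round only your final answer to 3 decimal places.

0.218

After 'absent': normaliser = 0.8·0.3000 + 0.6·0.3000 + 0.7·0.4000; P(author K) ≈ 0.3429, P(author M) ≈ 0.2571, P(author N) ≈ 0.4000
After 'absent': normaliser = 0.8·0.3429 + 0.6·0.2571 + 0.7·0.4000; P(author K) ≈ 0.3871, P(author M) ≈ 0.2177, P(author N) ≈ 0.3952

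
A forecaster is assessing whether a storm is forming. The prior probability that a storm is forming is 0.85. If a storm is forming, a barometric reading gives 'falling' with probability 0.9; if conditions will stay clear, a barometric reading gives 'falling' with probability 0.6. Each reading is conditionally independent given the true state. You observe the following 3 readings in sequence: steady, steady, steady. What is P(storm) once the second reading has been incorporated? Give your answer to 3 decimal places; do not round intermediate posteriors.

0.262

Each posterior becomes the prior for the next update.
After 'steady': P(storm) = 0.1·0.8500 / (0.1·0.8500 + 0.4·0.1500) ≈ 0.5862
After 'steady': P(storm) = 0.1·0.5862 / (0.1·0.5862 + 0.4·0.4138) ≈ 0.2615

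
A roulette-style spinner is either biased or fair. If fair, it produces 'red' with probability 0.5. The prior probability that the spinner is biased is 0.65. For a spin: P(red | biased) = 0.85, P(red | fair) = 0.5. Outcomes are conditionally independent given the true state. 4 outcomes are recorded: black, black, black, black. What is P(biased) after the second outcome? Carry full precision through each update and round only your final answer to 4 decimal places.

Apply Bayes' rule sequentially, carrying P(biased) forward.
After 'black': P(biased) = 0.15·0.6500 / (0.15·0.6500 + 0.5·0.3500) ≈ 0.3578
After 'black': P(biased) = 0.15·0.3578 / (0.15·0.3578 + 0.5·0.6422) ≈ 0.1432

0.1432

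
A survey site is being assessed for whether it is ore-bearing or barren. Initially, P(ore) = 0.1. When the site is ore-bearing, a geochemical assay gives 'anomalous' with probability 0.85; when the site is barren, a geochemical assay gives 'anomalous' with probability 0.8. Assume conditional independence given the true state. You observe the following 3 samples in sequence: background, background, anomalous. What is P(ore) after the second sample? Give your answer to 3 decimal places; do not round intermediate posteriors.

0.059

After 'background': P(ore) = 0.15·0.1000 / (0.15·0.1000 + 0.2·0.9000) ≈ 0.0769
After 'background': P(ore) = 0.15·0.0769 / (0.15·0.0769 + 0.2·0.9231) ≈ 0.0588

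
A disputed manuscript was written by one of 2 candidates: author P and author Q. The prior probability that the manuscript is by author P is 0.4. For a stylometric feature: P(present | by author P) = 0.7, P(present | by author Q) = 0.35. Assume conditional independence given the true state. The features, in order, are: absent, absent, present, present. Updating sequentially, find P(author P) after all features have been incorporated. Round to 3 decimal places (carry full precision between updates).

0.362

After 'absent': P(author P) = 0.3·0.4000 / (0.3·0.4000 + 0.65·0.6000) ≈ 0.2353
After 'absent': P(author P) = 0.3·0.2353 / (0.3·0.2353 + 0.65·0.7647) ≈ 0.1244
After 'present': P(author P) = 0.7·0.1244 / (0.7·0.1244 + 0.35·0.8756) ≈ 0.2212
After 'present': P(author P) = 0.7·0.2212 / (0.7·0.2212 + 0.35·0.7788) ≈ 0.3623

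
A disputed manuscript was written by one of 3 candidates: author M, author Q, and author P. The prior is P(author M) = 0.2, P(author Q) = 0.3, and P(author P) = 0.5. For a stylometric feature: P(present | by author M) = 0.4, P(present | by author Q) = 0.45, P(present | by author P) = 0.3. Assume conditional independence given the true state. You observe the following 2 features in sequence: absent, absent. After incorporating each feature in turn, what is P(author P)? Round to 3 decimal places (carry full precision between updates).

After 'absent': normaliser = 0.6·0.2000 + 0.55·0.3000 + 0.7·0.5000; P(author M) ≈ 0.1890, P(author Q) ≈ 0.2598, P(author P) ≈ 0.5512
After 'absent': normaliser = 0.6·0.1890 + 0.55·0.2598 + 0.7·0.5512; P(author M) ≈ 0.1766, P(author Q) ≈ 0.2226, P(author P) ≈ 0.6009

0.601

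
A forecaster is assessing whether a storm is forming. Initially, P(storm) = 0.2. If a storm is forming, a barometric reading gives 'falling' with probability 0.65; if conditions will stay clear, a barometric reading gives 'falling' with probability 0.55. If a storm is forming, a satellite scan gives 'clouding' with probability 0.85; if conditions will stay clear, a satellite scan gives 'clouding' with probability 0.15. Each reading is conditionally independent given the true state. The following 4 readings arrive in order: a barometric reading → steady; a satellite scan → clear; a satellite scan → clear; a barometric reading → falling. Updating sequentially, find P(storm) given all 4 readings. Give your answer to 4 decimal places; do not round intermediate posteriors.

After a barometric reading='steady': P(storm) = 0.35·0.2000 / (0.35·0.2000 + 0.45·0.8000) ≈ 0.1628
After a satellite scan='clear': P(storm) = 0.15·0.1628 / (0.15·0.1628 + 0.85·0.8372) ≈ 0.0332
After a satellite scan='clear': P(storm) = 0.15·0.0332 / (0.15·0.0332 + 0.85·0.9668) ≈ 0.0060
After a barometric reading='falling': P(storm) = 0.65·0.0060 / (0.65·0.0060 + 0.55·0.9940) ≈ 0.0071

0.0071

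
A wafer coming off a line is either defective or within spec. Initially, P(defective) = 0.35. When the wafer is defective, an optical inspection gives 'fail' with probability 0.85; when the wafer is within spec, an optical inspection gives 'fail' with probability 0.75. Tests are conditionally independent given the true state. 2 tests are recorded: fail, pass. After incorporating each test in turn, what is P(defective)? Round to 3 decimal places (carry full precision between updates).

0.268

After 'fail': P(defective) = 0.85·0.3500 / (0.85·0.3500 + 0.75·0.6500) ≈ 0.3790
After 'pass': P(defective) = 0.15·0.3790 / (0.15·0.3790 + 0.25·0.6210) ≈ 0.2680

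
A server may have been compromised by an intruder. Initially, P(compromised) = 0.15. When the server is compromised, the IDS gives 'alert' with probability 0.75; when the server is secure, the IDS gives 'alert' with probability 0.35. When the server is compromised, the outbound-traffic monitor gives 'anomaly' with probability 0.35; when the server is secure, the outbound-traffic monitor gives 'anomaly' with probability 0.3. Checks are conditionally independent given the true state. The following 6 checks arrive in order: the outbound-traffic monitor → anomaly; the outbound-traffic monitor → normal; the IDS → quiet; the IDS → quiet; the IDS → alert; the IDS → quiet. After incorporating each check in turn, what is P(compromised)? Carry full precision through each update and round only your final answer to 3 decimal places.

0.023

After the outbound-traffic monitor='anomaly': P(compromised) = 0.35·0.1500 / (0.35·0.1500 + 0.3·0.8500) ≈ 0.1707
After the outbound-traffic monitor='normal': P(compromised) = 0.65·0.1707 / (0.65·0.1707 + 0.7·0.8293) ≈ 0.1605
After the IDS='quiet': P(compromised) = 0.25·0.1605 / (0.25·0.1605 + 0.65·0.8395) ≈ 0.0685
After the IDS='quiet': P(compromised) = 0.25·0.0685 / (0.25·0.0685 + 0.65·0.9315) ≈ 0.0275
After the IDS='alert': P(compromised) = 0.75·0.0275 / (0.75·0.0275 + 0.35·0.9725) ≈ 0.0571
After the IDS='quiet': P(compromised) = 0.25·0.0571 / (0.25·0.0571 + 0.65·0.9429) ≈ 0.0228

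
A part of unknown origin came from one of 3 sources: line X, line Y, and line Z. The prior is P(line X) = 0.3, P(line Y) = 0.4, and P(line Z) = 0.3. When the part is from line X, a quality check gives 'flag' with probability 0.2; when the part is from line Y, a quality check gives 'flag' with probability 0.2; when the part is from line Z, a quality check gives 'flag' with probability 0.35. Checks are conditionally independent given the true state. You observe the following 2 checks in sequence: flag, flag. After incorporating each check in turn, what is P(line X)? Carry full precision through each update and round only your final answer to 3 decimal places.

Each posterior becomes the prior for the next update.
After 'flag': normaliser = 0.2·0.3000 + 0.2·0.4000 + 0.35·0.3000; P(line X) ≈ 0.2449, P(line Y) ≈ 0.3265, P(line Z) ≈ 0.4286
After 'flag': normaliser = 0.2·0.2449 + 0.2·0.3265 + 0.35·0.4286; P(line X) ≈ 0.1853, P(line Y) ≈ 0.2471, P(line Z) ≈ 0.5676

0.185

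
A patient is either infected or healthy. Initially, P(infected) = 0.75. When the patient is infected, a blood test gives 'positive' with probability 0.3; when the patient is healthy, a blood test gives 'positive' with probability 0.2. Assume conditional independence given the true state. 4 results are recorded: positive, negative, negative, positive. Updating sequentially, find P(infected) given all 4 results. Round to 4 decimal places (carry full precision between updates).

0.8379

After 'positive': P(infected) = 0.3·0.7500 / (0.3·0.7500 + 0.2·0.2500) ≈ 0.8182
After 'negative': P(infected) = 0.7·0.8182 / (0.7·0.8182 + 0.8·0.1818) ≈ 0.7975
After 'negative': P(infected) = 0.7·0.7975 / (0.7·0.7975 + 0.8·0.2025) ≈ 0.7750
After 'positive': P(infected) = 0.3·0.7750 / (0.3·0.7750 + 0.2·0.2250) ≈ 0.8379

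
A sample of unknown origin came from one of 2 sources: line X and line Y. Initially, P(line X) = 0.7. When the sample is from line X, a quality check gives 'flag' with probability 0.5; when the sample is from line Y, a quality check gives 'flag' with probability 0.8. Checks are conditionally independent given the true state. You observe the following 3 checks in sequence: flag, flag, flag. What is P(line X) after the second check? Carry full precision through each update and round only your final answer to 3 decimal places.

After 'flag': P(line X) = 0.5·0.7000 / (0.5·0.7000 + 0.8·0.3000) ≈ 0.5932
After 'flag': P(line X) = 0.5·0.5932 / (0.5·0.5932 + 0.8·0.4068) ≈ 0.4768

0.477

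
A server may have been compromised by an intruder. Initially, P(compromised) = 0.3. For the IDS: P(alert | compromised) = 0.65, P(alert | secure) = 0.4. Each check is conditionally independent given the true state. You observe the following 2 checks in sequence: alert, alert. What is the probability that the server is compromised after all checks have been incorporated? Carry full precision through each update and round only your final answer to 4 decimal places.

After 'alert': P(compromised) = 0.65·0.3000 / (0.65·0.3000 + 0.4·0.7000) ≈ 0.4105
After 'alert': P(compromised) = 0.65·0.4105 / (0.65·0.4105 + 0.4·0.5895) ≈ 0.5309

0.5309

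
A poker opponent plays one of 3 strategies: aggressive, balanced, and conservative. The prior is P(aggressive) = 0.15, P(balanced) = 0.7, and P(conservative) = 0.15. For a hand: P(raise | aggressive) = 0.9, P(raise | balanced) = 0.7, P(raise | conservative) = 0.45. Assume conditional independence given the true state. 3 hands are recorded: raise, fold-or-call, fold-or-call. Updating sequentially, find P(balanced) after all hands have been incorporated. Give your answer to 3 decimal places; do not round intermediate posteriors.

0.670

Apply Bayes' rule sequentially, carrying P(balanced) forward.
After 'raise': normaliser = 0.9·0.1500 + 0.7·0.7000 + 0.45·0.1500; P(aggressive) ≈ 0.1949, P(balanced) ≈ 0.7076, P(conservative) ≈ 0.0975
After 'fold-or-call': normaliser = 0.1·0.1949 + 0.3·0.7076 + 0.55·0.0975; P(aggressive) ≈ 0.0683, P(balanced) ≈ 0.7438, P(conservative) ≈ 0.1879
After 'fold-or-call': normaliser = 0.1·0.0683 + 0.3·0.7438 + 0.55·0.1879; P(aggressive) ≈ 0.0205, P(balanced) ≈ 0.6695, P(conservative) ≈ 0.3100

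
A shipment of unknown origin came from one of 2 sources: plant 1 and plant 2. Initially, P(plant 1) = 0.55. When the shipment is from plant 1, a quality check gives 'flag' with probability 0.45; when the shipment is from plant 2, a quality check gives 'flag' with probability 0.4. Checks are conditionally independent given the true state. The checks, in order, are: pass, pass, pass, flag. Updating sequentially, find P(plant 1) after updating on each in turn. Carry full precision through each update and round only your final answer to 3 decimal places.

After 'pass': P(plant 1) = 0.55·0.5500 / (0.55·0.5500 + 0.6·0.4500) ≈ 0.5284
After 'pass': P(plant 1) = 0.55·0.5284 / (0.55·0.5284 + 0.6·0.4716) ≈ 0.5067
After 'pass': P(plant 1) = 0.55·0.5067 / (0.55·0.5067 + 0.6·0.4933) ≈ 0.4849
After 'flag': P(plant 1) = 0.45·0.4849 / (0.45·0.4849 + 0.4·0.5151) ≈ 0.5144

0.514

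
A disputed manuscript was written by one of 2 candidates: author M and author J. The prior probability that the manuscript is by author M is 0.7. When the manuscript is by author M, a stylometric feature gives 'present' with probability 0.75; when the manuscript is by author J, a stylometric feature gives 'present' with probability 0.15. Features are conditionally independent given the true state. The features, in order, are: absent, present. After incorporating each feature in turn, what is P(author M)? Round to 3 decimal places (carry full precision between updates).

Each posterior becomes the prior for the next update.
After 'absent': P(author M) = 0.25·0.7000 / (0.25·0.7000 + 0.85·0.3000) ≈ 0.4070
After 'present': P(author M) = 0.75·0.4070 / (0.75·0.4070 + 0.15·0.5930) ≈ 0.7743

0.774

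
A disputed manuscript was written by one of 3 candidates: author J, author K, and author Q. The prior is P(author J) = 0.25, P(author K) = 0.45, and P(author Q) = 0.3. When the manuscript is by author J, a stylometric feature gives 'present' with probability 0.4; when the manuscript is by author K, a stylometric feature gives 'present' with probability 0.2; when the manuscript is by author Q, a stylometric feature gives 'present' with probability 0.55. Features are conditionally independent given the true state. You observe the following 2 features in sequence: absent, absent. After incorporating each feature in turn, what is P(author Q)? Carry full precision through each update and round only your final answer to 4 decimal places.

0.1385

After 'absent': normaliser = 0.6·0.2500 + 0.8·0.4500 + 0.45·0.3000; P(author J) ≈ 0.2326, P(author K) ≈ 0.5581, P(author Q) ≈ 0.2093
After 'absent': normaliser = 0.6·0.2326 + 0.8·0.5581 + 0.45·0.2093; P(author J) ≈ 0.2051, P(author K) ≈ 0.6564, P(author Q) ≈ 0.1385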